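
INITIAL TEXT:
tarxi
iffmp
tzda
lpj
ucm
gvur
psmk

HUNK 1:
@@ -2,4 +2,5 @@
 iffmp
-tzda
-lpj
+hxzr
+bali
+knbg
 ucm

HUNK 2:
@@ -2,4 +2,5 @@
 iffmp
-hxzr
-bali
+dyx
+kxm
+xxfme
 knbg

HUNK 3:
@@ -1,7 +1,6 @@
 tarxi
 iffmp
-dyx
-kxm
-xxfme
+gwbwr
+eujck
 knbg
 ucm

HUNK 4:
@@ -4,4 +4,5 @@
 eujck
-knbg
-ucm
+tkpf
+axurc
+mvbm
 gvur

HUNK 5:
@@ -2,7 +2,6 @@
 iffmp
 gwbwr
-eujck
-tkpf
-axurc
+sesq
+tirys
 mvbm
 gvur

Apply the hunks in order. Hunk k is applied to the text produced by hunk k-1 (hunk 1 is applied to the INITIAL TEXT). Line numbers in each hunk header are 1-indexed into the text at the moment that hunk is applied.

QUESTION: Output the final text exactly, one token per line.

Hunk 1: at line 2 remove [tzda,lpj] add [hxzr,bali,knbg] -> 8 lines: tarxi iffmp hxzr bali knbg ucm gvur psmk
Hunk 2: at line 2 remove [hxzr,bali] add [dyx,kxm,xxfme] -> 9 lines: tarxi iffmp dyx kxm xxfme knbg ucm gvur psmk
Hunk 3: at line 1 remove [dyx,kxm,xxfme] add [gwbwr,eujck] -> 8 lines: tarxi iffmp gwbwr eujck knbg ucm gvur psmk
Hunk 4: at line 4 remove [knbg,ucm] add [tkpf,axurc,mvbm] -> 9 lines: tarxi iffmp gwbwr eujck tkpf axurc mvbm gvur psmk
Hunk 5: at line 2 remove [eujck,tkpf,axurc] add [sesq,tirys] -> 8 lines: tarxi iffmp gwbwr sesq tirys mvbm gvur psmk

Answer: tarxi
iffmp
gwbwr
sesq
tirys
mvbm
gvur
psmk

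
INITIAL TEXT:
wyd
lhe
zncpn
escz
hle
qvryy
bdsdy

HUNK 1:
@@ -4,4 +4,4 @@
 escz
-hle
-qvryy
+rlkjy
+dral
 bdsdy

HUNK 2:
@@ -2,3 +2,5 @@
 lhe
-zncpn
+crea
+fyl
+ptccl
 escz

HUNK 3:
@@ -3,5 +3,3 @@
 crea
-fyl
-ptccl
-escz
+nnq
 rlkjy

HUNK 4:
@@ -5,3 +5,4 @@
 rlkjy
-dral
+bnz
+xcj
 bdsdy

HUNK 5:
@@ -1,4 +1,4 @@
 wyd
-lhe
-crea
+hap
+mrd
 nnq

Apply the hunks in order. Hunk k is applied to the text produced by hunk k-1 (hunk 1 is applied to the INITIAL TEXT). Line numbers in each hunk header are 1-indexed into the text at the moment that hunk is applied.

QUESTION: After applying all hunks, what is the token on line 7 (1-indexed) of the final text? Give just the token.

Hunk 1: at line 4 remove [hle,qvryy] add [rlkjy,dral] -> 7 lines: wyd lhe zncpn escz rlkjy dral bdsdy
Hunk 2: at line 2 remove [zncpn] add [crea,fyl,ptccl] -> 9 lines: wyd lhe crea fyl ptccl escz rlkjy dral bdsdy
Hunk 3: at line 3 remove [fyl,ptccl,escz] add [nnq] -> 7 lines: wyd lhe crea nnq rlkjy dral bdsdy
Hunk 4: at line 5 remove [dral] add [bnz,xcj] -> 8 lines: wyd lhe crea nnq rlkjy bnz xcj bdsdy
Hunk 5: at line 1 remove [lhe,crea] add [hap,mrd] -> 8 lines: wyd hap mrd nnq rlkjy bnz xcj bdsdy
Final line 7: xcj

Answer: xcj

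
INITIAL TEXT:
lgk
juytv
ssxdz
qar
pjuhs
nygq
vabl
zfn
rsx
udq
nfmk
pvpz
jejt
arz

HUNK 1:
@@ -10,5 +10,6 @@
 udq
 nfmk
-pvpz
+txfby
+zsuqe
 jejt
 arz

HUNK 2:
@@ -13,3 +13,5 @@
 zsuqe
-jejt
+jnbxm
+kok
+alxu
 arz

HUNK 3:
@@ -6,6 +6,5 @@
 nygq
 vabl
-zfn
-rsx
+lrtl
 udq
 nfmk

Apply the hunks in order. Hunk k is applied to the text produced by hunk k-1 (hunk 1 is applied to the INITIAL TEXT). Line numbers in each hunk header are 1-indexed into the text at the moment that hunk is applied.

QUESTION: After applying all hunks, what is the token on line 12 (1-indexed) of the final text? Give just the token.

Hunk 1: at line 10 remove [pvpz] add [txfby,zsuqe] -> 15 lines: lgk juytv ssxdz qar pjuhs nygq vabl zfn rsx udq nfmk txfby zsuqe jejt arz
Hunk 2: at line 13 remove [jejt] add [jnbxm,kok,alxu] -> 17 lines: lgk juytv ssxdz qar pjuhs nygq vabl zfn rsx udq nfmk txfby zsuqe jnbxm kok alxu arz
Hunk 3: at line 6 remove [zfn,rsx] add [lrtl] -> 16 lines: lgk juytv ssxdz qar pjuhs nygq vabl lrtl udq nfmk txfby zsuqe jnbxm kok alxu arz
Final line 12: zsuqe

Answer: zsuqe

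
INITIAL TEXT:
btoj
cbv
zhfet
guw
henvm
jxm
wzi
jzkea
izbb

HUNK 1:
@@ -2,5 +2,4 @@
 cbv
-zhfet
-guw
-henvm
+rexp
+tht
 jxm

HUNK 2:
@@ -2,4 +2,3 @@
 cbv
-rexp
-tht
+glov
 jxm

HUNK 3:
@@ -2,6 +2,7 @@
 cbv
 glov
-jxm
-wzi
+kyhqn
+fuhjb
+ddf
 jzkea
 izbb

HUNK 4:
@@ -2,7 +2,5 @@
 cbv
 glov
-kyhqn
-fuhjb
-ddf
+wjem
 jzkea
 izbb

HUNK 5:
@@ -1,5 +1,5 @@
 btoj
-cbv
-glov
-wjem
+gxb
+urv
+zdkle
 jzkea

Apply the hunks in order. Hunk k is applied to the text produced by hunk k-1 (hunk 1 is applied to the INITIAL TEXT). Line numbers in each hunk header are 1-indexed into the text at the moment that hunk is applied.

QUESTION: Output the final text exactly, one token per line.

Hunk 1: at line 2 remove [zhfet,guw,henvm] add [rexp,tht] -> 8 lines: btoj cbv rexp tht jxm wzi jzkea izbb
Hunk 2: at line 2 remove [rexp,tht] add [glov] -> 7 lines: btoj cbv glov jxm wzi jzkea izbb
Hunk 3: at line 2 remove [jxm,wzi] add [kyhqn,fuhjb,ddf] -> 8 lines: btoj cbv glov kyhqn fuhjb ddf jzkea izbb
Hunk 4: at line 2 remove [kyhqn,fuhjb,ddf] add [wjem] -> 6 lines: btoj cbv glov wjem jzkea izbb
Hunk 5: at line 1 remove [cbv,glov,wjem] add [gxb,urv,zdkle] -> 6 lines: btoj gxb urv zdkle jzkea izbb

Answer: btoj
gxb
urv
zdkle
jzkea
izbb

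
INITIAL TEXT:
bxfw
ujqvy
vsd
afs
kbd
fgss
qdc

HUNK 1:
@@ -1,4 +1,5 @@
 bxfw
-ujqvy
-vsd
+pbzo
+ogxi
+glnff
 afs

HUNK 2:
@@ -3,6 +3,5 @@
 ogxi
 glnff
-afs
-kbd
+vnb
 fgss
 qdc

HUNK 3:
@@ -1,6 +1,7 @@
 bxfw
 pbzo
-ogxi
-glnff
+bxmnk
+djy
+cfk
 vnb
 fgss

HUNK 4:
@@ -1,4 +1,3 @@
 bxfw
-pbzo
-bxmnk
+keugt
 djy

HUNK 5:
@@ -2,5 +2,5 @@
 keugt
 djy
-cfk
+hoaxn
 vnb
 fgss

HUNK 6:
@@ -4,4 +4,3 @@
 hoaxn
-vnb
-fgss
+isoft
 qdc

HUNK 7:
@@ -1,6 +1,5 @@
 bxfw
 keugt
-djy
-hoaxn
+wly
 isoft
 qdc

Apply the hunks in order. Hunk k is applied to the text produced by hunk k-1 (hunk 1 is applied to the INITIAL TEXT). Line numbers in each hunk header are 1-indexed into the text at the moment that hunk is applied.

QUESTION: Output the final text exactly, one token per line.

Answer: bxfw
keugt
wly
isoft
qdc

Derivation:
Hunk 1: at line 1 remove [ujqvy,vsd] add [pbzo,ogxi,glnff] -> 8 lines: bxfw pbzo ogxi glnff afs kbd fgss qdc
Hunk 2: at line 3 remove [afs,kbd] add [vnb] -> 7 lines: bxfw pbzo ogxi glnff vnb fgss qdc
Hunk 3: at line 1 remove [ogxi,glnff] add [bxmnk,djy,cfk] -> 8 lines: bxfw pbzo bxmnk djy cfk vnb fgss qdc
Hunk 4: at line 1 remove [pbzo,bxmnk] add [keugt] -> 7 lines: bxfw keugt djy cfk vnb fgss qdc
Hunk 5: at line 2 remove [cfk] add [hoaxn] -> 7 lines: bxfw keugt djy hoaxn vnb fgss qdc
Hunk 6: at line 4 remove [vnb,fgss] add [isoft] -> 6 lines: bxfw keugt djy hoaxn isoft qdc
Hunk 7: at line 1 remove [djy,hoaxn] add [wly] -> 5 lines: bxfw keugt wly isoft qdc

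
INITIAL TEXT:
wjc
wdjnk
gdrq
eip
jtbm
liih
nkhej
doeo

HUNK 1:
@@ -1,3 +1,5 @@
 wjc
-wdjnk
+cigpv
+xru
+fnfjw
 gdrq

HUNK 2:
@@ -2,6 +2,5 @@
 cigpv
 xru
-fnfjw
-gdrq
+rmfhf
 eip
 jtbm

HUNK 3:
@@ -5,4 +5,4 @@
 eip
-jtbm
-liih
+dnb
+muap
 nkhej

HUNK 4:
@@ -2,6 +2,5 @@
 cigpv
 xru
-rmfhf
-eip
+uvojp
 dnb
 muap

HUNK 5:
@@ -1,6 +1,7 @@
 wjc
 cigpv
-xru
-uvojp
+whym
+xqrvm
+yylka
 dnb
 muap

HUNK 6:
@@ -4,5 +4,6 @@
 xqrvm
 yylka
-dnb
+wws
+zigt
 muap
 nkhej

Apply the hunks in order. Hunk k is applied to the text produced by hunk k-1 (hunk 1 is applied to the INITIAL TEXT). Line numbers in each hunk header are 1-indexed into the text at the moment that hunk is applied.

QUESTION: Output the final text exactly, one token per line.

Answer: wjc
cigpv
whym
xqrvm
yylka
wws
zigt
muap
nkhej
doeo

Derivation:
Hunk 1: at line 1 remove [wdjnk] add [cigpv,xru,fnfjw] -> 10 lines: wjc cigpv xru fnfjw gdrq eip jtbm liih nkhej doeo
Hunk 2: at line 2 remove [fnfjw,gdrq] add [rmfhf] -> 9 lines: wjc cigpv xru rmfhf eip jtbm liih nkhej doeo
Hunk 3: at line 5 remove [jtbm,liih] add [dnb,muap] -> 9 lines: wjc cigpv xru rmfhf eip dnb muap nkhej doeo
Hunk 4: at line 2 remove [rmfhf,eip] add [uvojp] -> 8 lines: wjc cigpv xru uvojp dnb muap nkhej doeo
Hunk 5: at line 1 remove [xru,uvojp] add [whym,xqrvm,yylka] -> 9 lines: wjc cigpv whym xqrvm yylka dnb muap nkhej doeo
Hunk 6: at line 4 remove [dnb] add [wws,zigt] -> 10 lines: wjc cigpv whym xqrvm yylka wws zigt muap nkhej doeo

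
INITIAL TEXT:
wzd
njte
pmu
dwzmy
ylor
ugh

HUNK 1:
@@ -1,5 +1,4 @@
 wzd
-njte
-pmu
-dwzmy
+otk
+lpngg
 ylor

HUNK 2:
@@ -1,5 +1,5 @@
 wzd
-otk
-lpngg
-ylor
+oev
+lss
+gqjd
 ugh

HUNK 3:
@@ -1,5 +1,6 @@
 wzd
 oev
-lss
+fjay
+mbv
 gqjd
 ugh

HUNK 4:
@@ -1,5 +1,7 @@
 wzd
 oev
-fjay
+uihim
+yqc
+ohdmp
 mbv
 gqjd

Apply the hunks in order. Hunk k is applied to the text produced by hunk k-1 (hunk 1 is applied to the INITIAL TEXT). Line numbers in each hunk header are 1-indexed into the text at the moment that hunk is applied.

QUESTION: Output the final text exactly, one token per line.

Answer: wzd
oev
uihim
yqc
ohdmp
mbv
gqjd
ugh

Derivation:
Hunk 1: at line 1 remove [njte,pmu,dwzmy] add [otk,lpngg] -> 5 lines: wzd otk lpngg ylor ugh
Hunk 2: at line 1 remove [otk,lpngg,ylor] add [oev,lss,gqjd] -> 5 lines: wzd oev lss gqjd ugh
Hunk 3: at line 1 remove [lss] add [fjay,mbv] -> 6 lines: wzd oev fjay mbv gqjd ugh
Hunk 4: at line 1 remove [fjay] add [uihim,yqc,ohdmp] -> 8 lines: wzd oev uihim yqc ohdmp mbv gqjd ugh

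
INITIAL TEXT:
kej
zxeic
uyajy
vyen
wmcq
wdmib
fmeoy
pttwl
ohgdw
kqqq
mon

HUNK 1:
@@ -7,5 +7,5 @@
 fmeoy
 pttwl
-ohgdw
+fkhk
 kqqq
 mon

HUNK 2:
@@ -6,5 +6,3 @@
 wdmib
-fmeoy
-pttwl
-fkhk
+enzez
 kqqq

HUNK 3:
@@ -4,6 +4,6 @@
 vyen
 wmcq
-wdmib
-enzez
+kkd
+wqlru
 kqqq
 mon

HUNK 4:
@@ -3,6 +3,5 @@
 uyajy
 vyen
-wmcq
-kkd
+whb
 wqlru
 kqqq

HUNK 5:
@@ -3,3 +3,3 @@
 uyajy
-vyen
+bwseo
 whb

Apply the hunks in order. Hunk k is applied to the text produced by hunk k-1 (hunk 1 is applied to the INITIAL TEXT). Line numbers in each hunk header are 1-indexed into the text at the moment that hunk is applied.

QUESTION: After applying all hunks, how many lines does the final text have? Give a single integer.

Hunk 1: at line 7 remove [ohgdw] add [fkhk] -> 11 lines: kej zxeic uyajy vyen wmcq wdmib fmeoy pttwl fkhk kqqq mon
Hunk 2: at line 6 remove [fmeoy,pttwl,fkhk] add [enzez] -> 9 lines: kej zxeic uyajy vyen wmcq wdmib enzez kqqq mon
Hunk 3: at line 4 remove [wdmib,enzez] add [kkd,wqlru] -> 9 lines: kej zxeic uyajy vyen wmcq kkd wqlru kqqq mon
Hunk 4: at line 3 remove [wmcq,kkd] add [whb] -> 8 lines: kej zxeic uyajy vyen whb wqlru kqqq mon
Hunk 5: at line 3 remove [vyen] add [bwseo] -> 8 lines: kej zxeic uyajy bwseo whb wqlru kqqq mon
Final line count: 8

Answer: 8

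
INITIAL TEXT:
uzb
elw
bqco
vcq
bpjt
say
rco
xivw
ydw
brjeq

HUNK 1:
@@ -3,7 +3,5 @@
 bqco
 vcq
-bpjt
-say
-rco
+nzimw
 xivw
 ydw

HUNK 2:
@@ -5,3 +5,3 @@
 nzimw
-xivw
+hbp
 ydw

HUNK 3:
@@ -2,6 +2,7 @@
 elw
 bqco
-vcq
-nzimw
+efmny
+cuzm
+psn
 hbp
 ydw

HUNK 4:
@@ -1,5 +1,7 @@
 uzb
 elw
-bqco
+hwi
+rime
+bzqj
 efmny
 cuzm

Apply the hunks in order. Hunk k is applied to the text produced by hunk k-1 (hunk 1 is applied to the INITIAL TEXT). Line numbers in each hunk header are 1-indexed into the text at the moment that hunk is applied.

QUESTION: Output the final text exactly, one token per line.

Answer: uzb
elw
hwi
rime
bzqj
efmny
cuzm
psn
hbp
ydw
brjeq

Derivation:
Hunk 1: at line 3 remove [bpjt,say,rco] add [nzimw] -> 8 lines: uzb elw bqco vcq nzimw xivw ydw brjeq
Hunk 2: at line 5 remove [xivw] add [hbp] -> 8 lines: uzb elw bqco vcq nzimw hbp ydw brjeq
Hunk 3: at line 2 remove [vcq,nzimw] add [efmny,cuzm,psn] -> 9 lines: uzb elw bqco efmny cuzm psn hbp ydw brjeq
Hunk 4: at line 1 remove [bqco] add [hwi,rime,bzqj] -> 11 lines: uzb elw hwi rime bzqj efmny cuzm psn hbp ydw brjeq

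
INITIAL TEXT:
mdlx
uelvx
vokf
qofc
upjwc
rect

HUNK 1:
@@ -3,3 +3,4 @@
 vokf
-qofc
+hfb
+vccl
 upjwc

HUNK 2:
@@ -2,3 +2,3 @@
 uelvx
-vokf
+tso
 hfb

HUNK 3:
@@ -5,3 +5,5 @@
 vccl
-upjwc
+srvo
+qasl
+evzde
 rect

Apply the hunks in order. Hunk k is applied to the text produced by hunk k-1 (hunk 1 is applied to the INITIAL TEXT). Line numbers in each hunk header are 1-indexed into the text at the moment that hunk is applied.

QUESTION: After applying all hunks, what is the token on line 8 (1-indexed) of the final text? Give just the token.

Answer: evzde

Derivation:
Hunk 1: at line 3 remove [qofc] add [hfb,vccl] -> 7 lines: mdlx uelvx vokf hfb vccl upjwc rect
Hunk 2: at line 2 remove [vokf] add [tso] -> 7 lines: mdlx uelvx tso hfb vccl upjwc rect
Hunk 3: at line 5 remove [upjwc] add [srvo,qasl,evzde] -> 9 lines: mdlx uelvx tso hfb vccl srvo qasl evzde rect
Final line 8: evzde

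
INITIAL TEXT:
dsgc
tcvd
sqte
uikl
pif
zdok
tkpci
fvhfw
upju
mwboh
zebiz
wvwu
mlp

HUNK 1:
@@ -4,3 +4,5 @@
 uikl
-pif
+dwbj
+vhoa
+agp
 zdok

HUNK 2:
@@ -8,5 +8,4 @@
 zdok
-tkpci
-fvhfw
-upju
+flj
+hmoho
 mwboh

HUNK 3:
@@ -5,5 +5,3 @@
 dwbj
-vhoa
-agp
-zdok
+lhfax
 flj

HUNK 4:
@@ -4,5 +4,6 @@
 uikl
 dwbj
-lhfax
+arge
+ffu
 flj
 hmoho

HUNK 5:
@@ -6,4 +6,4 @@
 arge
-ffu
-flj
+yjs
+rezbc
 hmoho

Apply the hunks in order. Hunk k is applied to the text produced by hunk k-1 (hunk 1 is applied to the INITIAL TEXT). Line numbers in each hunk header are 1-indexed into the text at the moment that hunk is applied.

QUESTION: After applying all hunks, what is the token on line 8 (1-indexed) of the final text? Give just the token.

Answer: rezbc

Derivation:
Hunk 1: at line 4 remove [pif] add [dwbj,vhoa,agp] -> 15 lines: dsgc tcvd sqte uikl dwbj vhoa agp zdok tkpci fvhfw upju mwboh zebiz wvwu mlp
Hunk 2: at line 8 remove [tkpci,fvhfw,upju] add [flj,hmoho] -> 14 lines: dsgc tcvd sqte uikl dwbj vhoa agp zdok flj hmoho mwboh zebiz wvwu mlp
Hunk 3: at line 5 remove [vhoa,agp,zdok] add [lhfax] -> 12 lines: dsgc tcvd sqte uikl dwbj lhfax flj hmoho mwboh zebiz wvwu mlp
Hunk 4: at line 4 remove [lhfax] add [arge,ffu] -> 13 lines: dsgc tcvd sqte uikl dwbj arge ffu flj hmoho mwboh zebiz wvwu mlp
Hunk 5: at line 6 remove [ffu,flj] add [yjs,rezbc] -> 13 lines: dsgc tcvd sqte uikl dwbj arge yjs rezbc hmoho mwboh zebiz wvwu mlp
Final line 8: rezbc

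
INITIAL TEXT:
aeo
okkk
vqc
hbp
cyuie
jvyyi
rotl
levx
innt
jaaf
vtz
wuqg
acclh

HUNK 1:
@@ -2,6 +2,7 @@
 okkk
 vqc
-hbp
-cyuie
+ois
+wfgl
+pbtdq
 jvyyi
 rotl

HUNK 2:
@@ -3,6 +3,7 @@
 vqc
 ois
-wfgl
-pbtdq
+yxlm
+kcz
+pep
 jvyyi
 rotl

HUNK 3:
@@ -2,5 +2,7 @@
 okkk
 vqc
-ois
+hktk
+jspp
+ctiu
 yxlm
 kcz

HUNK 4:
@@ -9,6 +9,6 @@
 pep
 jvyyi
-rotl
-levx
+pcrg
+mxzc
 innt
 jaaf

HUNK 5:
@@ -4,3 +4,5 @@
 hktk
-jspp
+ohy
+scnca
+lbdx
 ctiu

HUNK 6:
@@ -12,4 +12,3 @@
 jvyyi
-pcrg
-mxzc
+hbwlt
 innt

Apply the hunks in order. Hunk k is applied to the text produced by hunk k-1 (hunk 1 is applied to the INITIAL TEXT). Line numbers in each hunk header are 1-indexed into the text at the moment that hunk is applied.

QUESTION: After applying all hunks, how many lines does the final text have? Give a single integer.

Hunk 1: at line 2 remove [hbp,cyuie] add [ois,wfgl,pbtdq] -> 14 lines: aeo okkk vqc ois wfgl pbtdq jvyyi rotl levx innt jaaf vtz wuqg acclh
Hunk 2: at line 3 remove [wfgl,pbtdq] add [yxlm,kcz,pep] -> 15 lines: aeo okkk vqc ois yxlm kcz pep jvyyi rotl levx innt jaaf vtz wuqg acclh
Hunk 3: at line 2 remove [ois] add [hktk,jspp,ctiu] -> 17 lines: aeo okkk vqc hktk jspp ctiu yxlm kcz pep jvyyi rotl levx innt jaaf vtz wuqg acclh
Hunk 4: at line 9 remove [rotl,levx] add [pcrg,mxzc] -> 17 lines: aeo okkk vqc hktk jspp ctiu yxlm kcz pep jvyyi pcrg mxzc innt jaaf vtz wuqg acclh
Hunk 5: at line 4 remove [jspp] add [ohy,scnca,lbdx] -> 19 lines: aeo okkk vqc hktk ohy scnca lbdx ctiu yxlm kcz pep jvyyi pcrg mxzc innt jaaf vtz wuqg acclh
Hunk 6: at line 12 remove [pcrg,mxzc] add [hbwlt] -> 18 lines: aeo okkk vqc hktk ohy scnca lbdx ctiu yxlm kcz pep jvyyi hbwlt innt jaaf vtz wuqg acclh
Final line count: 18

Answer: 18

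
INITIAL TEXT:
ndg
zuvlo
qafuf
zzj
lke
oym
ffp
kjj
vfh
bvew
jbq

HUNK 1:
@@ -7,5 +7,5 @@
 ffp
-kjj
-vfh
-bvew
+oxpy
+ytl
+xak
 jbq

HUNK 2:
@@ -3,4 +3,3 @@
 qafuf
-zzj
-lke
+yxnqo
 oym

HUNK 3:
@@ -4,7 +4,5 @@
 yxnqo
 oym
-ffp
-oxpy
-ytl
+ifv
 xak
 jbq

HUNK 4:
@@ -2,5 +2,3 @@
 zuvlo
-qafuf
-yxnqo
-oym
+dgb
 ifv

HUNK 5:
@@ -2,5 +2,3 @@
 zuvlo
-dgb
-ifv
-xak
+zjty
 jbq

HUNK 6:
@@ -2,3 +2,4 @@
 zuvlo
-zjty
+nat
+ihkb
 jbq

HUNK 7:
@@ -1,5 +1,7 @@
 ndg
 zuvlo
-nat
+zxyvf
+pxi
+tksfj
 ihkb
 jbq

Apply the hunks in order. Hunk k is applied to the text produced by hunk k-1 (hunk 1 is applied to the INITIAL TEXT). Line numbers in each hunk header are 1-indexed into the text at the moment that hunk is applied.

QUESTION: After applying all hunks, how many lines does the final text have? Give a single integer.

Hunk 1: at line 7 remove [kjj,vfh,bvew] add [oxpy,ytl,xak] -> 11 lines: ndg zuvlo qafuf zzj lke oym ffp oxpy ytl xak jbq
Hunk 2: at line 3 remove [zzj,lke] add [yxnqo] -> 10 lines: ndg zuvlo qafuf yxnqo oym ffp oxpy ytl xak jbq
Hunk 3: at line 4 remove [ffp,oxpy,ytl] add [ifv] -> 8 lines: ndg zuvlo qafuf yxnqo oym ifv xak jbq
Hunk 4: at line 2 remove [qafuf,yxnqo,oym] add [dgb] -> 6 lines: ndg zuvlo dgb ifv xak jbq
Hunk 5: at line 2 remove [dgb,ifv,xak] add [zjty] -> 4 lines: ndg zuvlo zjty jbq
Hunk 6: at line 2 remove [zjty] add [nat,ihkb] -> 5 lines: ndg zuvlo nat ihkb jbq
Hunk 7: at line 1 remove [nat] add [zxyvf,pxi,tksfj] -> 7 lines: ndg zuvlo zxyvf pxi tksfj ihkb jbq
Final line count: 7

Answer: 7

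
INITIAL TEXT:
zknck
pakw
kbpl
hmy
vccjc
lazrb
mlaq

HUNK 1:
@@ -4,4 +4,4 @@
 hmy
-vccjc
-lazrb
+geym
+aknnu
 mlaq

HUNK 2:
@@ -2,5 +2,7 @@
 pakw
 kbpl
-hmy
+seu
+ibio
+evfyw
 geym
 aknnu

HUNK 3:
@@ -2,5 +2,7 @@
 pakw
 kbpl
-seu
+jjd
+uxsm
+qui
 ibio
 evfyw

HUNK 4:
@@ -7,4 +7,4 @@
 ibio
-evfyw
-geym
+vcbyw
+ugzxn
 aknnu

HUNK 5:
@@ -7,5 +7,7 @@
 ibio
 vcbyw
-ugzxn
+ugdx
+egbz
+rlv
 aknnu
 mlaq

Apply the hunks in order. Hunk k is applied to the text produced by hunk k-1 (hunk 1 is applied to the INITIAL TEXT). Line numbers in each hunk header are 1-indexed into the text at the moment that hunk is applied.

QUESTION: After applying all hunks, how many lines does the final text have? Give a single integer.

Hunk 1: at line 4 remove [vccjc,lazrb] add [geym,aknnu] -> 7 lines: zknck pakw kbpl hmy geym aknnu mlaq
Hunk 2: at line 2 remove [hmy] add [seu,ibio,evfyw] -> 9 lines: zknck pakw kbpl seu ibio evfyw geym aknnu mlaq
Hunk 3: at line 2 remove [seu] add [jjd,uxsm,qui] -> 11 lines: zknck pakw kbpl jjd uxsm qui ibio evfyw geym aknnu mlaq
Hunk 4: at line 7 remove [evfyw,geym] add [vcbyw,ugzxn] -> 11 lines: zknck pakw kbpl jjd uxsm qui ibio vcbyw ugzxn aknnu mlaq
Hunk 5: at line 7 remove [ugzxn] add [ugdx,egbz,rlv] -> 13 lines: zknck pakw kbpl jjd uxsm qui ibio vcbyw ugdx egbz rlv aknnu mlaq
Final line count: 13

Answer: 13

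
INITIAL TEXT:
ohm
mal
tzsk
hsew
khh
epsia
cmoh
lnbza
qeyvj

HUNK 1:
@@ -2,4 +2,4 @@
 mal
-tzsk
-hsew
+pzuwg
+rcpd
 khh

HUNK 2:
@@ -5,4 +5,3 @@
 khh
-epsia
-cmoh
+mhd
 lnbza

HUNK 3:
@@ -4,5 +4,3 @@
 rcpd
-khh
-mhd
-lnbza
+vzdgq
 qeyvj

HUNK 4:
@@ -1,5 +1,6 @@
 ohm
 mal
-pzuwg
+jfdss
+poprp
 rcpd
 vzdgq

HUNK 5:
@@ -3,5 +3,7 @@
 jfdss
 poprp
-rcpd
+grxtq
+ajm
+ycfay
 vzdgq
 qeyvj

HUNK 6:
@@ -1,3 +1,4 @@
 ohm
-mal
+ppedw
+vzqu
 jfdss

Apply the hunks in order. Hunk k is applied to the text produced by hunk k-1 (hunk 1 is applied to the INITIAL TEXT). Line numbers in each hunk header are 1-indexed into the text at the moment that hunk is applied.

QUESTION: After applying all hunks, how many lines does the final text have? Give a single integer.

Answer: 10

Derivation:
Hunk 1: at line 2 remove [tzsk,hsew] add [pzuwg,rcpd] -> 9 lines: ohm mal pzuwg rcpd khh epsia cmoh lnbza qeyvj
Hunk 2: at line 5 remove [epsia,cmoh] add [mhd] -> 8 lines: ohm mal pzuwg rcpd khh mhd lnbza qeyvj
Hunk 3: at line 4 remove [khh,mhd,lnbza] add [vzdgq] -> 6 lines: ohm mal pzuwg rcpd vzdgq qeyvj
Hunk 4: at line 1 remove [pzuwg] add [jfdss,poprp] -> 7 lines: ohm mal jfdss poprp rcpd vzdgq qeyvj
Hunk 5: at line 3 remove [rcpd] add [grxtq,ajm,ycfay] -> 9 lines: ohm mal jfdss poprp grxtq ajm ycfay vzdgq qeyvj
Hunk 6: at line 1 remove [mal] add [ppedw,vzqu] -> 10 lines: ohm ppedw vzqu jfdss poprp grxtq ajm ycfay vzdgq qeyvj
Final line count: 10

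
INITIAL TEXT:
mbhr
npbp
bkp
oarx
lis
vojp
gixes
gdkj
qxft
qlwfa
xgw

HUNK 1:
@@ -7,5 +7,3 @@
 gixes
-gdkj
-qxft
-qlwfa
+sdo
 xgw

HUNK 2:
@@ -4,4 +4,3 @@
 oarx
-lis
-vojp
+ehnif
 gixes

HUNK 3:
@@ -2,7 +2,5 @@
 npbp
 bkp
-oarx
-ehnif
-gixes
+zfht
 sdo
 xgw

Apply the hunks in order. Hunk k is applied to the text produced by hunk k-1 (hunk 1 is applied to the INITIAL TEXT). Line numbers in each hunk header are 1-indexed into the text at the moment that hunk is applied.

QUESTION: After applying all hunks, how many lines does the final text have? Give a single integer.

Hunk 1: at line 7 remove [gdkj,qxft,qlwfa] add [sdo] -> 9 lines: mbhr npbp bkp oarx lis vojp gixes sdo xgw
Hunk 2: at line 4 remove [lis,vojp] add [ehnif] -> 8 lines: mbhr npbp bkp oarx ehnif gixes sdo xgw
Hunk 3: at line 2 remove [oarx,ehnif,gixes] add [zfht] -> 6 lines: mbhr npbp bkp zfht sdo xgw
Final line count: 6

Answer: 6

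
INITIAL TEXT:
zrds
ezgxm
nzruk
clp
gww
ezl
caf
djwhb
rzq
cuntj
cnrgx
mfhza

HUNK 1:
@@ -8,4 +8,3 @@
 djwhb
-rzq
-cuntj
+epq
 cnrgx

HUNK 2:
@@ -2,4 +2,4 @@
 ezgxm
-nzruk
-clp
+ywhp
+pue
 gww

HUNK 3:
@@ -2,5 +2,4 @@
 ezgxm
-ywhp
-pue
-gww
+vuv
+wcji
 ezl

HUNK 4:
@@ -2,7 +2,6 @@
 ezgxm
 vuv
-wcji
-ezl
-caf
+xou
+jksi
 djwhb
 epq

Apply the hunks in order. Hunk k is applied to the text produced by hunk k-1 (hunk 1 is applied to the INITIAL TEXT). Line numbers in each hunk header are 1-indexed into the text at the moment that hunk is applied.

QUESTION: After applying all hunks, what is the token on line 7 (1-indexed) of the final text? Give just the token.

Hunk 1: at line 8 remove [rzq,cuntj] add [epq] -> 11 lines: zrds ezgxm nzruk clp gww ezl caf djwhb epq cnrgx mfhza
Hunk 2: at line 2 remove [nzruk,clp] add [ywhp,pue] -> 11 lines: zrds ezgxm ywhp pue gww ezl caf djwhb epq cnrgx mfhza
Hunk 3: at line 2 remove [ywhp,pue,gww] add [vuv,wcji] -> 10 lines: zrds ezgxm vuv wcji ezl caf djwhb epq cnrgx mfhza
Hunk 4: at line 2 remove [wcji,ezl,caf] add [xou,jksi] -> 9 lines: zrds ezgxm vuv xou jksi djwhb epq cnrgx mfhza
Final line 7: epq

Answer: epq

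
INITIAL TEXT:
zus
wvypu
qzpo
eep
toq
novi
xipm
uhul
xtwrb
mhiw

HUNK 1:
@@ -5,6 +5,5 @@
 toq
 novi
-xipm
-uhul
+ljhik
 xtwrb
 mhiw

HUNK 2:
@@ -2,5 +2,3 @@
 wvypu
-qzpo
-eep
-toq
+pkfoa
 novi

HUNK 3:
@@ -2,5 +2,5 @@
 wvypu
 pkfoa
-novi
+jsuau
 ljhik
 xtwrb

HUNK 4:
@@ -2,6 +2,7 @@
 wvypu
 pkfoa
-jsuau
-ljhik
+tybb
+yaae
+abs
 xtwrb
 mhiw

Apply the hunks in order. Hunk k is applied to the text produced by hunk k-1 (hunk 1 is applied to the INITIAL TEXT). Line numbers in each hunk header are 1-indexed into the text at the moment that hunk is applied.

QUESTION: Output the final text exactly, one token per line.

Answer: zus
wvypu
pkfoa
tybb
yaae
abs
xtwrb
mhiw

Derivation:
Hunk 1: at line 5 remove [xipm,uhul] add [ljhik] -> 9 lines: zus wvypu qzpo eep toq novi ljhik xtwrb mhiw
Hunk 2: at line 2 remove [qzpo,eep,toq] add [pkfoa] -> 7 lines: zus wvypu pkfoa novi ljhik xtwrb mhiw
Hunk 3: at line 2 remove [novi] add [jsuau] -> 7 lines: zus wvypu pkfoa jsuau ljhik xtwrb mhiw
Hunk 4: at line 2 remove [jsuau,ljhik] add [tybb,yaae,abs] -> 8 lines: zus wvypu pkfoa tybb yaae abs xtwrb mhiw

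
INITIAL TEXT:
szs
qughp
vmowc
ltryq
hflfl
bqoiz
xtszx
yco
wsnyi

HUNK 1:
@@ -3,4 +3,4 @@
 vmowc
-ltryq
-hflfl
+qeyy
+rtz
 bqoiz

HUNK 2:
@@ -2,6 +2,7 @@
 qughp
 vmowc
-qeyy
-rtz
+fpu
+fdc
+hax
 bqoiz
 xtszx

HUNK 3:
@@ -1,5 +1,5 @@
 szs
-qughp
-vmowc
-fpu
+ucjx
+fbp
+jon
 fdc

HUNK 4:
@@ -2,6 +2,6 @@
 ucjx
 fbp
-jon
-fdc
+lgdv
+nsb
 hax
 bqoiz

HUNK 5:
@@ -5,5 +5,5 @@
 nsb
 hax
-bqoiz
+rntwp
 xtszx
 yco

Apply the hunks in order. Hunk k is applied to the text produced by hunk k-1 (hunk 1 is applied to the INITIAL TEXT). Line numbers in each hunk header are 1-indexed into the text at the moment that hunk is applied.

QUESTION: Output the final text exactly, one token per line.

Answer: szs
ucjx
fbp
lgdv
nsb
hax
rntwp
xtszx
yco
wsnyi

Derivation:
Hunk 1: at line 3 remove [ltryq,hflfl] add [qeyy,rtz] -> 9 lines: szs qughp vmowc qeyy rtz bqoiz xtszx yco wsnyi
Hunk 2: at line 2 remove [qeyy,rtz] add [fpu,fdc,hax] -> 10 lines: szs qughp vmowc fpu fdc hax bqoiz xtszx yco wsnyi
Hunk 3: at line 1 remove [qughp,vmowc,fpu] add [ucjx,fbp,jon] -> 10 lines: szs ucjx fbp jon fdc hax bqoiz xtszx yco wsnyi
Hunk 4: at line 2 remove [jon,fdc] add [lgdv,nsb] -> 10 lines: szs ucjx fbp lgdv nsb hax bqoiz xtszx yco wsnyi
Hunk 5: at line 5 remove [bqoiz] add [rntwp] -> 10 lines: szs ucjx fbp lgdv nsb hax rntwp xtszx yco wsnyi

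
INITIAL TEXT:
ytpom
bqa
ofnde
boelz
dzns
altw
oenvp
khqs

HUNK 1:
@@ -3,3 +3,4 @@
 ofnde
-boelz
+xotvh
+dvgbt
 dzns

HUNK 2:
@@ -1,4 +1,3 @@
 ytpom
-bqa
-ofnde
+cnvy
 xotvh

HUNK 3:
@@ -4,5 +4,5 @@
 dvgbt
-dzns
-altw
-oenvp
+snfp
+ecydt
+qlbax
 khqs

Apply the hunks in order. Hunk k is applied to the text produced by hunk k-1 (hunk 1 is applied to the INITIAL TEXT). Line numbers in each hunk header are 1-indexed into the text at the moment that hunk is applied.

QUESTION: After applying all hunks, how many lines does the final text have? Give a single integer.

Hunk 1: at line 3 remove [boelz] add [xotvh,dvgbt] -> 9 lines: ytpom bqa ofnde xotvh dvgbt dzns altw oenvp khqs
Hunk 2: at line 1 remove [bqa,ofnde] add [cnvy] -> 8 lines: ytpom cnvy xotvh dvgbt dzns altw oenvp khqs
Hunk 3: at line 4 remove [dzns,altw,oenvp] add [snfp,ecydt,qlbax] -> 8 lines: ytpom cnvy xotvh dvgbt snfp ecydt qlbax khqs
Final line count: 8

Answer: 8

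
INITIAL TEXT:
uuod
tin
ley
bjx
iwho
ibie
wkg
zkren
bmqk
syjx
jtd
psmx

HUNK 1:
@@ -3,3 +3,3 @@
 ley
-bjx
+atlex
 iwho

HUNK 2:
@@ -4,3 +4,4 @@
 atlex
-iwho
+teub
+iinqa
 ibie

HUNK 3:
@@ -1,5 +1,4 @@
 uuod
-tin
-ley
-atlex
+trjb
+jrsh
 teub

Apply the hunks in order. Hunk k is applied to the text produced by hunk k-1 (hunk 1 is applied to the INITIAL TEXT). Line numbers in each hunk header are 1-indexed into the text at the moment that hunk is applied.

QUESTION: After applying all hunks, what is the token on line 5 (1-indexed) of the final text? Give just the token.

Answer: iinqa

Derivation:
Hunk 1: at line 3 remove [bjx] add [atlex] -> 12 lines: uuod tin ley atlex iwho ibie wkg zkren bmqk syjx jtd psmx
Hunk 2: at line 4 remove [iwho] add [teub,iinqa] -> 13 lines: uuod tin ley atlex teub iinqa ibie wkg zkren bmqk syjx jtd psmx
Hunk 3: at line 1 remove [tin,ley,atlex] add [trjb,jrsh] -> 12 lines: uuod trjb jrsh teub iinqa ibie wkg zkren bmqk syjx jtd psmx
Final line 5: iinqa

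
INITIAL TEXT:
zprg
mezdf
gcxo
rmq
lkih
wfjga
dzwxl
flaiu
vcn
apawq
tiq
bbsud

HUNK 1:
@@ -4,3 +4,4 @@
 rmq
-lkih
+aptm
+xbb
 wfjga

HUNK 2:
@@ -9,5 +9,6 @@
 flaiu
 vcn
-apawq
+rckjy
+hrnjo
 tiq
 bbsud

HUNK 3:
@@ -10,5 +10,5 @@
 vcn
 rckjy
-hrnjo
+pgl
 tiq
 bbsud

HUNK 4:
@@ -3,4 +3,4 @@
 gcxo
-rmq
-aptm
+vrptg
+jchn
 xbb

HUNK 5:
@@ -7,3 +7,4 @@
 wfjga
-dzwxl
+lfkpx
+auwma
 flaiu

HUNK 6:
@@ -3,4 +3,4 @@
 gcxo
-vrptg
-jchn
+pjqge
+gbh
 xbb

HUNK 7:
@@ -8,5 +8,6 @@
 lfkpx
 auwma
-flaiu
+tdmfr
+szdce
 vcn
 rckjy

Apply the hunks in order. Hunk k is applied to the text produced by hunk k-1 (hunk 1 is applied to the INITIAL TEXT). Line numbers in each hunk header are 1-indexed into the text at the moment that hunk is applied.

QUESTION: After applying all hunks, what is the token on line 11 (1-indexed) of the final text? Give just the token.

Hunk 1: at line 4 remove [lkih] add [aptm,xbb] -> 13 lines: zprg mezdf gcxo rmq aptm xbb wfjga dzwxl flaiu vcn apawq tiq bbsud
Hunk 2: at line 9 remove [apawq] add [rckjy,hrnjo] -> 14 lines: zprg mezdf gcxo rmq aptm xbb wfjga dzwxl flaiu vcn rckjy hrnjo tiq bbsud
Hunk 3: at line 10 remove [hrnjo] add [pgl] -> 14 lines: zprg mezdf gcxo rmq aptm xbb wfjga dzwxl flaiu vcn rckjy pgl tiq bbsud
Hunk 4: at line 3 remove [rmq,aptm] add [vrptg,jchn] -> 14 lines: zprg mezdf gcxo vrptg jchn xbb wfjga dzwxl flaiu vcn rckjy pgl tiq bbsud
Hunk 5: at line 7 remove [dzwxl] add [lfkpx,auwma] -> 15 lines: zprg mezdf gcxo vrptg jchn xbb wfjga lfkpx auwma flaiu vcn rckjy pgl tiq bbsud
Hunk 6: at line 3 remove [vrptg,jchn] add [pjqge,gbh] -> 15 lines: zprg mezdf gcxo pjqge gbh xbb wfjga lfkpx auwma flaiu vcn rckjy pgl tiq bbsud
Hunk 7: at line 8 remove [flaiu] add [tdmfr,szdce] -> 16 lines: zprg mezdf gcxo pjqge gbh xbb wfjga lfkpx auwma tdmfr szdce vcn rckjy pgl tiq bbsud
Final line 11: szdce

Answer: szdce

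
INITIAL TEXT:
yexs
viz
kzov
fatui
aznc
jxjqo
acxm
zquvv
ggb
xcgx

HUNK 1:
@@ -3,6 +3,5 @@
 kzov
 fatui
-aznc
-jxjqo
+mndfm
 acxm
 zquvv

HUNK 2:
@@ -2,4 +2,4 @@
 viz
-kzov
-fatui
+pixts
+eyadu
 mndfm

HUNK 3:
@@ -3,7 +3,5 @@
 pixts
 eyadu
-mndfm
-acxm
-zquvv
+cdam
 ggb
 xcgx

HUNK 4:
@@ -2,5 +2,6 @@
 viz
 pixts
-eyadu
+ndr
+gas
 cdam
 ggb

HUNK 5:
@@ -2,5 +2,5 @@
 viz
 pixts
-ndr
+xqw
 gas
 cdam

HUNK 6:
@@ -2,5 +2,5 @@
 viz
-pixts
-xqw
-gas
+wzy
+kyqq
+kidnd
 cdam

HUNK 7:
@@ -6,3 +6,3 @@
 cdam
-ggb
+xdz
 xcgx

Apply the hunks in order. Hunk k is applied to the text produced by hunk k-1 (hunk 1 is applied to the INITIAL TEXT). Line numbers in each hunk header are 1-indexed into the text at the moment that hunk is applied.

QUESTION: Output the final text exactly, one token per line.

Hunk 1: at line 3 remove [aznc,jxjqo] add [mndfm] -> 9 lines: yexs viz kzov fatui mndfm acxm zquvv ggb xcgx
Hunk 2: at line 2 remove [kzov,fatui] add [pixts,eyadu] -> 9 lines: yexs viz pixts eyadu mndfm acxm zquvv ggb xcgx
Hunk 3: at line 3 remove [mndfm,acxm,zquvv] add [cdam] -> 7 lines: yexs viz pixts eyadu cdam ggb xcgx
Hunk 4: at line 2 remove [eyadu] add [ndr,gas] -> 8 lines: yexs viz pixts ndr gas cdam ggb xcgx
Hunk 5: at line 2 remove [ndr] add [xqw] -> 8 lines: yexs viz pixts xqw gas cdam ggb xcgx
Hunk 6: at line 2 remove [pixts,xqw,gas] add [wzy,kyqq,kidnd] -> 8 lines: yexs viz wzy kyqq kidnd cdam ggb xcgx
Hunk 7: at line 6 remove [ggb] add [xdz] -> 8 lines: yexs viz wzy kyqq kidnd cdam xdz xcgx

Answer: yexs
viz
wzy
kyqq
kidnd
cdam
xdz
xcgx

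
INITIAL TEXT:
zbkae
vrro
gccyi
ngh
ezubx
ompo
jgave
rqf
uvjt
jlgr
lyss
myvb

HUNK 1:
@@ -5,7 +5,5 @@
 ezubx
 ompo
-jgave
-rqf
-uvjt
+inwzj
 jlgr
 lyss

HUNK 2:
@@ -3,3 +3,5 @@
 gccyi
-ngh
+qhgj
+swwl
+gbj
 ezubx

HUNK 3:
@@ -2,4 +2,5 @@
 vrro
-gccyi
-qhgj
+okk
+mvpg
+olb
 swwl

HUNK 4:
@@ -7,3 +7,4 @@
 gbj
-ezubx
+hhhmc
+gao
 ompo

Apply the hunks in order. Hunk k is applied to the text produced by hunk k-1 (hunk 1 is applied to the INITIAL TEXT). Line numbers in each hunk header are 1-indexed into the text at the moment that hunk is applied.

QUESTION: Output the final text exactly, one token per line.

Hunk 1: at line 5 remove [jgave,rqf,uvjt] add [inwzj] -> 10 lines: zbkae vrro gccyi ngh ezubx ompo inwzj jlgr lyss myvb
Hunk 2: at line 3 remove [ngh] add [qhgj,swwl,gbj] -> 12 lines: zbkae vrro gccyi qhgj swwl gbj ezubx ompo inwzj jlgr lyss myvb
Hunk 3: at line 2 remove [gccyi,qhgj] add [okk,mvpg,olb] -> 13 lines: zbkae vrro okk mvpg olb swwl gbj ezubx ompo inwzj jlgr lyss myvb
Hunk 4: at line 7 remove [ezubx] add [hhhmc,gao] -> 14 lines: zbkae vrro okk mvpg olb swwl gbj hhhmc gao ompo inwzj jlgr lyss myvb

Answer: zbkae
vrro
okk
mvpg
olb
swwl
gbj
hhhmc
gao
ompo
inwzj
jlgr
lyss
myvb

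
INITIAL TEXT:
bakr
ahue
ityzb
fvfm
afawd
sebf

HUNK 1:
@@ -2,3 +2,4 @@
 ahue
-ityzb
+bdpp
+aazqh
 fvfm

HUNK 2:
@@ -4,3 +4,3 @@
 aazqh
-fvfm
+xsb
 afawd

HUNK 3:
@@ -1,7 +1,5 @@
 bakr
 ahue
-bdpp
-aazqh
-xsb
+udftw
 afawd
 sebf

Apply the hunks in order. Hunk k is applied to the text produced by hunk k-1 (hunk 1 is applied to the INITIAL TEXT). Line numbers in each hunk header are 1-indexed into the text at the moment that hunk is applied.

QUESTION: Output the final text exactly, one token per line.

Hunk 1: at line 2 remove [ityzb] add [bdpp,aazqh] -> 7 lines: bakr ahue bdpp aazqh fvfm afawd sebf
Hunk 2: at line 4 remove [fvfm] add [xsb] -> 7 lines: bakr ahue bdpp aazqh xsb afawd sebf
Hunk 3: at line 1 remove [bdpp,aazqh,xsb] add [udftw] -> 5 lines: bakr ahue udftw afawd sebf

Answer: bakr
ahue
udftw
afawd
sebf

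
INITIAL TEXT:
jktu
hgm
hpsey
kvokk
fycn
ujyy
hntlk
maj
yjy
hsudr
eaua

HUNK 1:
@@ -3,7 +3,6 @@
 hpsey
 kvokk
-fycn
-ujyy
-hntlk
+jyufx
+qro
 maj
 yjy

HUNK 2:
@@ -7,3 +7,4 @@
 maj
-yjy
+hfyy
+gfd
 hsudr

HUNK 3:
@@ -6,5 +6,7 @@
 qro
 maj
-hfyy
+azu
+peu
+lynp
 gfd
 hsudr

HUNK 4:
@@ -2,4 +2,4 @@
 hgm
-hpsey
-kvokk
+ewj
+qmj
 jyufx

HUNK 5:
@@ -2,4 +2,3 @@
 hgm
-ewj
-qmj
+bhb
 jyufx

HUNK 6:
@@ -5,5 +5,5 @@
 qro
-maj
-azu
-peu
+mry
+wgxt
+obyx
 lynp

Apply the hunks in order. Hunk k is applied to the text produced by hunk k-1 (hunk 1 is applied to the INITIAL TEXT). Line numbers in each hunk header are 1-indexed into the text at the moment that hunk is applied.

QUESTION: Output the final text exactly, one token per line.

Hunk 1: at line 3 remove [fycn,ujyy,hntlk] add [jyufx,qro] -> 10 lines: jktu hgm hpsey kvokk jyufx qro maj yjy hsudr eaua
Hunk 2: at line 7 remove [yjy] add [hfyy,gfd] -> 11 lines: jktu hgm hpsey kvokk jyufx qro maj hfyy gfd hsudr eaua
Hunk 3: at line 6 remove [hfyy] add [azu,peu,lynp] -> 13 lines: jktu hgm hpsey kvokk jyufx qro maj azu peu lynp gfd hsudr eaua
Hunk 4: at line 2 remove [hpsey,kvokk] add [ewj,qmj] -> 13 lines: jktu hgm ewj qmj jyufx qro maj azu peu lynp gfd hsudr eaua
Hunk 5: at line 2 remove [ewj,qmj] add [bhb] -> 12 lines: jktu hgm bhb jyufx qro maj azu peu lynp gfd hsudr eaua
Hunk 6: at line 5 remove [maj,azu,peu] add [mry,wgxt,obyx] -> 12 lines: jktu hgm bhb jyufx qro mry wgxt obyx lynp gfd hsudr eaua

Answer: jktu
hgm
bhb
jyufx
qro
mry
wgxt
obyx
lynp
gfd
hsudr
eaua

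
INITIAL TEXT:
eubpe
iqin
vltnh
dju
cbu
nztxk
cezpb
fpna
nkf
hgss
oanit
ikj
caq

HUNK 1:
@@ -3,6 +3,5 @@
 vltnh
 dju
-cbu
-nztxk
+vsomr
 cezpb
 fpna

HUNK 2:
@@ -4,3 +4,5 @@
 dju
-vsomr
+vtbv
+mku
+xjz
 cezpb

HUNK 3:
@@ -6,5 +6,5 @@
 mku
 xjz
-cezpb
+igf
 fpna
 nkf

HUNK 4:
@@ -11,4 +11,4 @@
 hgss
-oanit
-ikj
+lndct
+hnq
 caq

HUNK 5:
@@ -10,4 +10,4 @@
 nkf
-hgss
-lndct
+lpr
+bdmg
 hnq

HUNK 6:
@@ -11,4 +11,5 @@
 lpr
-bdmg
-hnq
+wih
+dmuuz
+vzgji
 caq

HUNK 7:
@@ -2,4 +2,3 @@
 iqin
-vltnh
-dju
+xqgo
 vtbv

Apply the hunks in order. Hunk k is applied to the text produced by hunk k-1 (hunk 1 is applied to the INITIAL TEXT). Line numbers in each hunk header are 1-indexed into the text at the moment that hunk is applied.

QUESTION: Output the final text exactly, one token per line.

Answer: eubpe
iqin
xqgo
vtbv
mku
xjz
igf
fpna
nkf
lpr
wih
dmuuz
vzgji
caq

Derivation:
Hunk 1: at line 3 remove [cbu,nztxk] add [vsomr] -> 12 lines: eubpe iqin vltnh dju vsomr cezpb fpna nkf hgss oanit ikj caq
Hunk 2: at line 4 remove [vsomr] add [vtbv,mku,xjz] -> 14 lines: eubpe iqin vltnh dju vtbv mku xjz cezpb fpna nkf hgss oanit ikj caq
Hunk 3: at line 6 remove [cezpb] add [igf] -> 14 lines: eubpe iqin vltnh dju vtbv mku xjz igf fpna nkf hgss oanit ikj caq
Hunk 4: at line 11 remove [oanit,ikj] add [lndct,hnq] -> 14 lines: eubpe iqin vltnh dju vtbv mku xjz igf fpna nkf hgss lndct hnq caq
Hunk 5: at line 10 remove [hgss,lndct] add [lpr,bdmg] -> 14 lines: eubpe iqin vltnh dju vtbv mku xjz igf fpna nkf lpr bdmg hnq caq
Hunk 6: at line 11 remove [bdmg,hnq] add [wih,dmuuz,vzgji] -> 15 lines: eubpe iqin vltnh dju vtbv mku xjz igf fpna nkf lpr wih dmuuz vzgji caq
Hunk 7: at line 2 remove [vltnh,dju] add [xqgo] -> 14 lines: eubpe iqin xqgo vtbv mku xjz igf fpna nkf lpr wih dmuuz vzgji caq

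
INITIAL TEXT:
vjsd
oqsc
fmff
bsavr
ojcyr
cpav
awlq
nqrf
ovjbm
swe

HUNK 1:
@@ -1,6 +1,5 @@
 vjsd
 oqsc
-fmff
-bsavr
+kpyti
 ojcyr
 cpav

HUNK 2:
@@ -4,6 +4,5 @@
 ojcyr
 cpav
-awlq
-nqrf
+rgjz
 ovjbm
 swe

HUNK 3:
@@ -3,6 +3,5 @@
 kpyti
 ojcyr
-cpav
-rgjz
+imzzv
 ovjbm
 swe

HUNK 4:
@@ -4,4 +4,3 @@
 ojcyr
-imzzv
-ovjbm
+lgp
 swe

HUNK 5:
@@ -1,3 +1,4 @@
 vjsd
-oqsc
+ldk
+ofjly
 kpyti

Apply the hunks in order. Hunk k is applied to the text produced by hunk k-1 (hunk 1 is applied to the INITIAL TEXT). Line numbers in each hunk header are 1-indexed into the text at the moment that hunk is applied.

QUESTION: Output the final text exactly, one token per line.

Answer: vjsd
ldk
ofjly
kpyti
ojcyr
lgp
swe

Derivation:
Hunk 1: at line 1 remove [fmff,bsavr] add [kpyti] -> 9 lines: vjsd oqsc kpyti ojcyr cpav awlq nqrf ovjbm swe
Hunk 2: at line 4 remove [awlq,nqrf] add [rgjz] -> 8 lines: vjsd oqsc kpyti ojcyr cpav rgjz ovjbm swe
Hunk 3: at line 3 remove [cpav,rgjz] add [imzzv] -> 7 lines: vjsd oqsc kpyti ojcyr imzzv ovjbm swe
Hunk 4: at line 4 remove [imzzv,ovjbm] add [lgp] -> 6 lines: vjsd oqsc kpyti ojcyr lgp swe
Hunk 5: at line 1 remove [oqsc] add [ldk,ofjly] -> 7 lines: vjsd ldk ofjly kpyti ojcyr lgp swe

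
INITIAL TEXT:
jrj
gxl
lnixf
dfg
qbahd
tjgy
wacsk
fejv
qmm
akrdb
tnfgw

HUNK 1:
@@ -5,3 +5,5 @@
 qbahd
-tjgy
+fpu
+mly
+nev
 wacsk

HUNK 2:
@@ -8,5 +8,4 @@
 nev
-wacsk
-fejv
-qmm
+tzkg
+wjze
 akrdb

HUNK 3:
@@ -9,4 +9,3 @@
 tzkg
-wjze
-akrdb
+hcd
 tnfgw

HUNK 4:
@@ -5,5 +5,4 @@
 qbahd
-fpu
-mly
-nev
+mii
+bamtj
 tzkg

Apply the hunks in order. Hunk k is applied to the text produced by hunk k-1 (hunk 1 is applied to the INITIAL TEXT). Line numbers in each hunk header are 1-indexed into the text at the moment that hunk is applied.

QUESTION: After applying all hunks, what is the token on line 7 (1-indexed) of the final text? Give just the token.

Answer: bamtj

Derivation:
Hunk 1: at line 5 remove [tjgy] add [fpu,mly,nev] -> 13 lines: jrj gxl lnixf dfg qbahd fpu mly nev wacsk fejv qmm akrdb tnfgw
Hunk 2: at line 8 remove [wacsk,fejv,qmm] add [tzkg,wjze] -> 12 lines: jrj gxl lnixf dfg qbahd fpu mly nev tzkg wjze akrdb tnfgw
Hunk 3: at line 9 remove [wjze,akrdb] add [hcd] -> 11 lines: jrj gxl lnixf dfg qbahd fpu mly nev tzkg hcd tnfgw
Hunk 4: at line 5 remove [fpu,mly,nev] add [mii,bamtj] -> 10 lines: jrj gxl lnixf dfg qbahd mii bamtj tzkg hcd tnfgw
Final line 7: bamtj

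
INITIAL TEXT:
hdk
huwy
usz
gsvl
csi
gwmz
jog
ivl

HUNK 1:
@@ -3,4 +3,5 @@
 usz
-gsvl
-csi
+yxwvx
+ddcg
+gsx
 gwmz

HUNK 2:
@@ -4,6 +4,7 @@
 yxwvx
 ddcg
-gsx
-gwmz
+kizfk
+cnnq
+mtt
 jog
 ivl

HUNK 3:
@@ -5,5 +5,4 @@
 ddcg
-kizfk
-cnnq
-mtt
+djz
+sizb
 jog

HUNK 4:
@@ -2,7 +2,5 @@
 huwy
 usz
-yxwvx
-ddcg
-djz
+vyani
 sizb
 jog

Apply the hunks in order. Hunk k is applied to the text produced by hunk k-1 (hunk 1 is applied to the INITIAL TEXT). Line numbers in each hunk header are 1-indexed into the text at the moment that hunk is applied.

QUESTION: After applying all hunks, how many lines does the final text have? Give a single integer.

Hunk 1: at line 3 remove [gsvl,csi] add [yxwvx,ddcg,gsx] -> 9 lines: hdk huwy usz yxwvx ddcg gsx gwmz jog ivl
Hunk 2: at line 4 remove [gsx,gwmz] add [kizfk,cnnq,mtt] -> 10 lines: hdk huwy usz yxwvx ddcg kizfk cnnq mtt jog ivl
Hunk 3: at line 5 remove [kizfk,cnnq,mtt] add [djz,sizb] -> 9 lines: hdk huwy usz yxwvx ddcg djz sizb jog ivl
Hunk 4: at line 2 remove [yxwvx,ddcg,djz] add [vyani] -> 7 lines: hdk huwy usz vyani sizb jog ivl
Final line count: 7

Answer: 7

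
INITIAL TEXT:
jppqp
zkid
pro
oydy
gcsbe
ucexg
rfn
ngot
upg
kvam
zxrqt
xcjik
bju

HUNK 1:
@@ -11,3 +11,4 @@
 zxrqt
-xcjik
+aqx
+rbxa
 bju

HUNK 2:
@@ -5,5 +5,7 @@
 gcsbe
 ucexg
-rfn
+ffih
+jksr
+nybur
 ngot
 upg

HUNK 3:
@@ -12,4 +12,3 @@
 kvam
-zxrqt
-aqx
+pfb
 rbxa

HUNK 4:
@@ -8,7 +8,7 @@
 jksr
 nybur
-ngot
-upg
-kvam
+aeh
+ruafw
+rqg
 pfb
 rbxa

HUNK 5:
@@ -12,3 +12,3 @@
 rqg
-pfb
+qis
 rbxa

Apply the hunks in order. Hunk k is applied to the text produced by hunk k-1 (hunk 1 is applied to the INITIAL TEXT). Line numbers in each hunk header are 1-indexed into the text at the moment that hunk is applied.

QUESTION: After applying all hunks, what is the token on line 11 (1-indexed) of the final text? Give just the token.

Answer: ruafw

Derivation:
Hunk 1: at line 11 remove [xcjik] add [aqx,rbxa] -> 14 lines: jppqp zkid pro oydy gcsbe ucexg rfn ngot upg kvam zxrqt aqx rbxa bju
Hunk 2: at line 5 remove [rfn] add [ffih,jksr,nybur] -> 16 lines: jppqp zkid pro oydy gcsbe ucexg ffih jksr nybur ngot upg kvam zxrqt aqx rbxa bju
Hunk 3: at line 12 remove [zxrqt,aqx] add [pfb] -> 15 lines: jppqp zkid pro oydy gcsbe ucexg ffih jksr nybur ngot upg kvam pfb rbxa bju
Hunk 4: at line 8 remove [ngot,upg,kvam] add [aeh,ruafw,rqg] -> 15 lines: jppqp zkid pro oydy gcsbe ucexg ffih jksr nybur aeh ruafw rqg pfb rbxa bju
Hunk 5: at line 12 remove [pfb] add [qis] -> 15 lines: jppqp zkid pro oydy gcsbe ucexg ffih jksr nybur aeh ruafw rqg qis rbxa bju
Final line 11: ruafw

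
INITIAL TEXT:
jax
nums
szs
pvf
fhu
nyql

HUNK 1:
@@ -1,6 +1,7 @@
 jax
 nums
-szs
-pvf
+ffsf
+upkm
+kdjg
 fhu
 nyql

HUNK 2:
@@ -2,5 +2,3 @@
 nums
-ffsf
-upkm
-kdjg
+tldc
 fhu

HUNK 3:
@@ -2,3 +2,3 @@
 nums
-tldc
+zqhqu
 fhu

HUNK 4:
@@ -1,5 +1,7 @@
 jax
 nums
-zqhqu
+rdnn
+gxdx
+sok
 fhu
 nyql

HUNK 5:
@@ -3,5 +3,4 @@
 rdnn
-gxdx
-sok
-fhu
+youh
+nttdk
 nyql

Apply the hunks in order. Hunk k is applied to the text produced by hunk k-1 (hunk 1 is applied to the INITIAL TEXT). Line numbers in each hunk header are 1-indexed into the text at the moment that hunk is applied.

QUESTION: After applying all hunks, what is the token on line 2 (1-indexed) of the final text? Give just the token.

Answer: nums

Derivation:
Hunk 1: at line 1 remove [szs,pvf] add [ffsf,upkm,kdjg] -> 7 lines: jax nums ffsf upkm kdjg fhu nyql
Hunk 2: at line 2 remove [ffsf,upkm,kdjg] add [tldc] -> 5 lines: jax nums tldc fhu nyql
Hunk 3: at line 2 remove [tldc] add [zqhqu] -> 5 lines: jax nums zqhqu fhu nyql
Hunk 4: at line 1 remove [zqhqu] add [rdnn,gxdx,sok] -> 7 lines: jax nums rdnn gxdx sok fhu nyql
Hunk 5: at line 3 remove [gxdx,sok,fhu] add [youh,nttdk] -> 6 lines: jax nums rdnn youh nttdk nyql
Final line 2: nums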